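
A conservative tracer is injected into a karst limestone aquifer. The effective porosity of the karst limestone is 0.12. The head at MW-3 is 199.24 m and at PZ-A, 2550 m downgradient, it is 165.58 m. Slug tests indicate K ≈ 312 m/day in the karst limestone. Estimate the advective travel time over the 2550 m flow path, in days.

74.3

Hydraulic gradient i = (199.24 − 165.58) / 2550 = 33.66 / 2550 = 0.01320.
Darcy flux q = K · i = 312.0 × 0.01320 = 4.118 m/day.
Seepage velocity v = q / n_e = 4.118 / 0.12 = 34.32 m/day.
Travel time t = L / v = 2550 / 34.32 = 74.30 days.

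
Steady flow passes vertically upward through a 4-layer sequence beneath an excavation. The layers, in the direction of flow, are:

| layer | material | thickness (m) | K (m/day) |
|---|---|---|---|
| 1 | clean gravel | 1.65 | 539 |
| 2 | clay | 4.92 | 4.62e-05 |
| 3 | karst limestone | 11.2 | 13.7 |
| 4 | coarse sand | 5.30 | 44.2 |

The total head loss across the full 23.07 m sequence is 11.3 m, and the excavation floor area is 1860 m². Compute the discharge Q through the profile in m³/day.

Flow is perpendicular to layering, so the layers act in series and the equivalent K is the thickness-weighted harmonic mean.
Total thickness L = 1.65 + 4.92 + 11.2 + 5.30 = 23.07 m.
Σ(b_i/K_i) = 1.65/539 + 4.92/4.62e-05 + 11.2/13.7 + 5.30/44.2 = 1.065e+05 d.
K_eq = L / Σ(b_i/K_i) = 23.07 / 1.065e+05 = 0.0002166 m/day.
Q = K_eq · A · (Δh/L) = 0.0002166 × 1860 × (11.3/23.07) = 0.1974 m³/day.

0.197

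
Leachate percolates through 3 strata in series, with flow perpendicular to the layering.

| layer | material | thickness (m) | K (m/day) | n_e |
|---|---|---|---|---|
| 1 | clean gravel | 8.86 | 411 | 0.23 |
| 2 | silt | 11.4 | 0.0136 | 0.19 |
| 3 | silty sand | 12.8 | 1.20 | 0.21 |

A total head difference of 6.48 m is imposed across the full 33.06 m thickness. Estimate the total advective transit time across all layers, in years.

2.47

With flow normal to the layers, continuity requires the same specific discharge q through every layer.
Σ(b_i/K_i) = 8.86/411 + 11.4/0.0136 + 12.8/1.20 = 848.9 d.
q = Δh / Σ(b_i/K_i) = 6.48 / 848.9 = 0.007633 m/day.
In each layer the seepage velocity is v_i = q/n_i, so the layer transit time is t_i = b_i·n_i / q:
  layer 1 (clean gravel): t_1 = 8.86 × 0.23 / 0.007633 = 267.0 d
  layer 2 (silt): t_2 = 11.4 × 0.19 / 0.007633 = 283.8 d
  layer 3 (silty sand): t_3 = 12.8 × 0.21 / 0.007633 = 352.1 d
Total t = Σ t_i = 902.9 days = 2.472 years.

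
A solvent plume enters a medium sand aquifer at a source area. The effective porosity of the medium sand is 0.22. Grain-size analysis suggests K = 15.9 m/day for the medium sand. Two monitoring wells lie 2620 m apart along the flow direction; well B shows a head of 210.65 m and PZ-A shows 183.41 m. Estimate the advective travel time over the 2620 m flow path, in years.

9.55

Hydraulic gradient i = (210.65 − 183.41) / 2620 = 27.24 / 2620 = 0.01040.
Darcy flux q = K · i = 15.90 × 0.01040 = 0.1653 m/day.
Seepage velocity v = q / n_e = 0.1653 / 0.22 = 0.7514 m/day.
Travel time t = L / v = 2620 / 0.7514 = 3487 days = 9.546 years.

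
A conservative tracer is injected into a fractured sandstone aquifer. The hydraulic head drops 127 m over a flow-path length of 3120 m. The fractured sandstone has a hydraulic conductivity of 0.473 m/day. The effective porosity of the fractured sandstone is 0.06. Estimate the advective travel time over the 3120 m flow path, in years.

Hydraulic gradient i = Δh / L = 127 / 3120 = 0.04071.
Darcy flux q = K · i = 0.4730 × 0.04071 = 0.01925 m/day.
Seepage velocity v = q / n_e = 0.01925 / 0.06 = 0.3209 m/day.
Travel time t = L / v = 3120 / 0.3209 = 9723 days = 26.62 years.

26.6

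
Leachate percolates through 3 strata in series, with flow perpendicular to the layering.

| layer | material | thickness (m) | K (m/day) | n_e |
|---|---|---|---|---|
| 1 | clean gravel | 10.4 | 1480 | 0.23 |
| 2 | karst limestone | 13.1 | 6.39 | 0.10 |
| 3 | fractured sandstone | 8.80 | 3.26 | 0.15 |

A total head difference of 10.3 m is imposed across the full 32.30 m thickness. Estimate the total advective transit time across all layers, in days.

2.32

With flow normal to the layers, continuity requires the same specific discharge q through every layer.
Σ(b_i/K_i) = 10.4/1480 + 13.1/6.39 + 8.80/3.26 = 4.756 d.
q = Δh / Σ(b_i/K_i) = 10.3 / 4.756 = 2.165 m/day.
In each layer the seepage velocity is v_i = q/n_i, so the layer transit time is t_i = b_i·n_i / q:
  layer 1 (clean gravel): t_1 = 10.4 × 0.23 / 2.165 = 1.105 d
  layer 2 (karst limestone): t_2 = 13.1 × 0.10 / 2.165 = 0.6050 d
  layer 3 (fractured sandstone): t_3 = 8.80 × 0.15 / 2.165 = 0.6096 d
Total t = Σ t_i = 2.319 days.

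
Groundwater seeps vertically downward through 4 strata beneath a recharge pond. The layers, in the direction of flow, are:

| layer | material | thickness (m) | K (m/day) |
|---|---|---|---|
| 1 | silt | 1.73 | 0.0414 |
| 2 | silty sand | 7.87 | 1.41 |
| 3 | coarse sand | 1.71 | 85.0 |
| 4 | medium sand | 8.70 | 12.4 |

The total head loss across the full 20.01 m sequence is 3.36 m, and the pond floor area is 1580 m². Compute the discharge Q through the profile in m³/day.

Flow is perpendicular to layering, so the layers act in series and the equivalent K is the thickness-weighted harmonic mean.
Total thickness L = 1.73 + 7.87 + 1.71 + 8.70 = 20.01 m.
Σ(b_i/K_i) = 1.73/0.0414 + 7.87/1.41 + 1.71/85.0 + 8.70/12.4 = 48.09 d.
K_eq = L / Σ(b_i/K_i) = 20.01 / 48.09 = 0.4161 m/day.
Q = K_eq · A · (Δh/L) = 0.4161 × 1580 × (3.36/20.01) = 110.4 m³/day.

110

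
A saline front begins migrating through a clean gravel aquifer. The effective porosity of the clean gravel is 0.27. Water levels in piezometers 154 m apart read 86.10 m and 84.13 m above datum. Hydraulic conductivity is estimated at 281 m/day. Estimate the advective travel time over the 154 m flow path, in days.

Hydraulic gradient i = (86.10 − 84.13) / 154 = 1.97 / 154 = 0.01279.
Darcy flux q = K · i = 281.0 × 0.01279 = 3.595 m/day.
Seepage velocity v = q / n_e = 3.595 / 0.27 = 13.31 m/day.
Travel time t = L / v = 154 / 13.31 = 11.57 days.

11.6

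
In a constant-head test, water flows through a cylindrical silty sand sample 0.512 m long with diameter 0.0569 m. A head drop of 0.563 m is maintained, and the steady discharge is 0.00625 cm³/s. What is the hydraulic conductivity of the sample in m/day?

0.193

Cross-sectional area A = π·(d/2)² = π × (0.0569/2)² = 0.002543 m².
Convert discharge: 0.00625 cm³/s = 6.250e-09 m³/s.
Darcy's law rearranged: K = Q·L / (A·Δh) = 6.250e-09 × 0.512 / (0.002543 × 0.563) = 2.235e-06 m/s = 0.1931 m/day.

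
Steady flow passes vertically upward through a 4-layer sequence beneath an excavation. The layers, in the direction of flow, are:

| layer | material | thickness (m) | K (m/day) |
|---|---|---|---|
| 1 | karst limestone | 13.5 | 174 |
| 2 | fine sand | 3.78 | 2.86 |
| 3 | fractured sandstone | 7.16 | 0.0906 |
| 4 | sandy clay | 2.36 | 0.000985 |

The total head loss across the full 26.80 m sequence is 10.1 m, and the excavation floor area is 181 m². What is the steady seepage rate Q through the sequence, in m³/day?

Flow is perpendicular to layering, so the layers act in series and the equivalent K is the thickness-weighted harmonic mean.
Total thickness L = 13.5 + 3.78 + 7.16 + 2.36 = 26.80 m.
Σ(b_i/K_i) = 13.5/174 + 3.78/2.86 + 7.16/0.0906 + 2.36/0.000985 = 2476 d.
K_eq = L / Σ(b_i/K_i) = 26.80 / 2476 = 0.01082 m/day.
Q = K_eq · A · (Δh/L) = 0.01082 × 181 × (10.1/26.80) = 0.7382 m³/day.

0.738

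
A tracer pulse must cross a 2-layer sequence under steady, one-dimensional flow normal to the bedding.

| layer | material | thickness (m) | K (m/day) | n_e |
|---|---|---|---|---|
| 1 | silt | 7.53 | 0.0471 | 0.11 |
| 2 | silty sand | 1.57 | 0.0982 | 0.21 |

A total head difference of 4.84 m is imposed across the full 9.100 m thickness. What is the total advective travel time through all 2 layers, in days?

With flow normal to the layers, continuity requires the same specific discharge q through every layer.
Σ(b_i/K_i) = 7.53/0.0471 + 1.57/0.0982 = 175.9 d.
q = Δh / Σ(b_i/K_i) = 4.84 / 175.9 = 0.02752 m/day.
In each layer the seepage velocity is v_i = q/n_i, so the layer transit time is t_i = b_i·n_i / q:
  layer 1 (silt): t_1 = 7.53 × 0.11 / 0.02752 = 30.10 d
  layer 2 (silty sand): t_2 = 1.57 × 0.21 / 0.02752 = 11.98 d
Total t = Σ t_i = 42.08 days.

42.1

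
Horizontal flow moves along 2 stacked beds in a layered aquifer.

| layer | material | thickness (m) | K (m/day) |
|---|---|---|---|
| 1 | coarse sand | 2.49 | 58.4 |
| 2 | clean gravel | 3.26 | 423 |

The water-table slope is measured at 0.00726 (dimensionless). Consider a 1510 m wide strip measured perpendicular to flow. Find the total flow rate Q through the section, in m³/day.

Flow is parallel to layering, so each bed carries its own Darcy discharge and the transmissivities add.
Σ(K_i·b_i) = 58.4×2.49 + 423×3.26 = 1524 m²/day.
Hydraulic gradient i = 0.00726.
Q = Σ(K_i·b_i) · W · i = 1524 × 1510 × 0.007260 = 16711 m³/day.

16700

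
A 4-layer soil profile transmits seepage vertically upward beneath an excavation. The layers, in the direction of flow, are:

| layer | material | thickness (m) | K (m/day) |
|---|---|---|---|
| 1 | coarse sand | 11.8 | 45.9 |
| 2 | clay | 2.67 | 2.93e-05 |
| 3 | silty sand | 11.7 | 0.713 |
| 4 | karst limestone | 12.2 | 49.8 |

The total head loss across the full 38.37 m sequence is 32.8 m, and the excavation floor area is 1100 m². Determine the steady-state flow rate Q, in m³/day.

0.396

Flow is perpendicular to layering, so the layers act in series and the equivalent K is the thickness-weighted harmonic mean.
Total thickness L = 11.8 + 2.67 + 11.7 + 12.2 = 38.37 m.
Σ(b_i/K_i) = 11.8/45.9 + 2.67/2.93e-05 + 11.7/0.713 + 12.2/49.8 = 91143 d.
K_eq = L / Σ(b_i/K_i) = 38.37 / 91143 = 0.0004210 m/day.
Q = K_eq · A · (Δh/L) = 0.0004210 × 1100 × (32.8/38.37) = 0.3959 m³/day.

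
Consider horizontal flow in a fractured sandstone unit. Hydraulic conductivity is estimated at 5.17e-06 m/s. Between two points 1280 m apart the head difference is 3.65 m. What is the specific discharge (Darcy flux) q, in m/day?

0.00127

Convert K: 5.17e-06 m/s × 86400 = 0.4467 m/day.
Hydraulic gradient i = Δh / L = 3.65 / 1280 = 0.002852.
Specific discharge q = K · i = 0.4467 × 0.002852 = 0.001274 m/day.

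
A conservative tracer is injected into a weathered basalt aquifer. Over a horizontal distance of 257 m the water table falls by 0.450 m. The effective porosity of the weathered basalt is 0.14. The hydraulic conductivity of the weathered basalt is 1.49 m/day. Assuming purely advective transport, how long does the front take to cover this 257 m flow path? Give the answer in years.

37.8

Hydraulic gradient i = Δh / L = 0.450 / 257 = 0.001751.
Darcy flux q = K · i = 1.490 × 0.001751 = 0.002609 m/day.
Seepage velocity v = q / n_e = 0.002609 / 0.14 = 0.01864 m/day.
Travel time t = L / v = 257 / 0.01864 = 13791 days = 37.76 years.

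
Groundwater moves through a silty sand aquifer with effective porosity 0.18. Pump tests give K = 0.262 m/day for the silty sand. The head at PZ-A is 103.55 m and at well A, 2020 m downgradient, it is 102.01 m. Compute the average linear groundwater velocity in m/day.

Hydraulic gradient i = (103.55 − 102.01) / 2020 = 1.54 / 2020 = 0.0007624.
Darcy flux q = K · i = 0.2620 × 0.0007624 = 0.0001997 m/day.
Seepage velocity v = q / n_e = 0.0001997 / 0.18 = 0.001110 m/day.

0.00111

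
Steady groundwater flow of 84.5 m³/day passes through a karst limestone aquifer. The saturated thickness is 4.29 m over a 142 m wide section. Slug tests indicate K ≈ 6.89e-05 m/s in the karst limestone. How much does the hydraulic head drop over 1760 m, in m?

41.0

Convert K: 6.89e-05 m/s × 86400 = 5.953 m/day.
Cross-sectional area A = 142 × 4.29 = 609.2 m².
From Q = K·A·i, i = Q / (K·A) = 84.5 / (5.953 × 609.2) = 0.02330.
Head loss Δh = i · L = 0.02330 × 1760 = 41.01 m.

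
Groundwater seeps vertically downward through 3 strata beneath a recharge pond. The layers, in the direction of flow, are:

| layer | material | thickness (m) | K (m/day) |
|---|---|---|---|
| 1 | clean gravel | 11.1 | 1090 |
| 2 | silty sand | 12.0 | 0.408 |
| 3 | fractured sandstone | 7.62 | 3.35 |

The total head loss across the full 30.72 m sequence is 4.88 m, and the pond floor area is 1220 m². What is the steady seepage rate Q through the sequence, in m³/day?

Flow is perpendicular to layering, so the layers act in series and the equivalent K is the thickness-weighted harmonic mean.
Total thickness L = 11.1 + 12.0 + 7.62 = 30.72 m.
Σ(b_i/K_i) = 11.1/1090 + 12.0/0.408 + 7.62/3.35 = 31.70 d.
K_eq = L / Σ(b_i/K_i) = 30.72 / 31.70 = 0.9692 m/day.
Q = K_eq · A · (Δh/L) = 0.9692 × 1220 × (4.88/30.72) = 187.8 m³/day.

188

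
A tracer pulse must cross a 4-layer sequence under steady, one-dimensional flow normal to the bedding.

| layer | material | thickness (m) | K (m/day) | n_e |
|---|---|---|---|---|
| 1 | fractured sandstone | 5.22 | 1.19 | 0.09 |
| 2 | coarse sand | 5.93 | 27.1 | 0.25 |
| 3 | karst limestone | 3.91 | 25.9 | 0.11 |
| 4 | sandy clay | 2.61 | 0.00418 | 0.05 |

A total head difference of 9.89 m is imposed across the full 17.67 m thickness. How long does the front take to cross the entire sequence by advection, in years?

With flow normal to the layers, continuity requires the same specific discharge q through every layer.
Σ(b_i/K_i) = 5.22/1.19 + 5.93/27.1 + 3.91/25.9 + 2.61/0.00418 = 629.2 d.
q = Δh / Σ(b_i/K_i) = 9.89 / 629.2 = 0.01572 m/day.
In each layer the seepage velocity is v_i = q/n_i, so the layer transit time is t_i = b_i·n_i / q:
  layer 1 (fractured sandstone): t_1 = 5.22 × 0.09 / 0.01572 = 29.89 d
  layer 2 (coarse sand): t_2 = 5.93 × 0.25 / 0.01572 = 94.31 d
  layer 3 (karst limestone): t_3 = 3.91 × 0.11 / 0.01572 = 27.36 d
  layer 4 (sandy clay): t_4 = 2.61 × 0.05 / 0.01572 = 8.302 d
Total t = Σ t_i = 159.9 days = 0.4377 years.

0.438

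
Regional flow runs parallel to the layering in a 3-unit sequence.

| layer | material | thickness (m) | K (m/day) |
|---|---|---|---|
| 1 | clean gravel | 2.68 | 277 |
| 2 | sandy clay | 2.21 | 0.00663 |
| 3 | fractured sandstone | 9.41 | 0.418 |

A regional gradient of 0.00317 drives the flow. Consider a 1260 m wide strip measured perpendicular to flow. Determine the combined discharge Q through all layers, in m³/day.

Flow is parallel to layering, so each bed carries its own Darcy discharge and the transmissivities add.
Σ(K_i·b_i) = 277×2.68 + 0.00663×2.21 + 0.418×9.41 = 746.3 m²/day.
Hydraulic gradient i = 0.00317.
Q = Σ(K_i·b_i) · W · i = 746.3 × 1260 × 0.003170 = 2981 m³/day.

2980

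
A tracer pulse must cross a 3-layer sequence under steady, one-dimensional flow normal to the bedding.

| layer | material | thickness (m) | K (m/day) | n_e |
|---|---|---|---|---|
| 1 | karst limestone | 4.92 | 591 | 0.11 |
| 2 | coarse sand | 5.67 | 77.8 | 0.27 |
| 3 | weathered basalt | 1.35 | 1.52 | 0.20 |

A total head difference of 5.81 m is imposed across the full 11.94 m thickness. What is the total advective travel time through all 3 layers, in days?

With flow normal to the layers, continuity requires the same specific discharge q through every layer.
Σ(b_i/K_i) = 4.92/591 + 5.67/77.8 + 1.35/1.52 = 0.9694 d.
q = Δh / Σ(b_i/K_i) = 5.81 / 0.9694 = 5.994 m/day.
In each layer the seepage velocity is v_i = q/n_i, so the layer transit time is t_i = b_i·n_i / q:
  layer 1 (karst limestone): t_1 = 4.92 × 0.11 / 5.994 = 0.09030 d
  layer 2 (coarse sand): t_2 = 5.67 × 0.27 / 5.994 = 0.2554 d
  layer 3 (weathered basalt): t_3 = 1.35 × 0.20 / 5.994 = 0.04505 d
Total t = Σ t_i = 0.3908 days.

0.391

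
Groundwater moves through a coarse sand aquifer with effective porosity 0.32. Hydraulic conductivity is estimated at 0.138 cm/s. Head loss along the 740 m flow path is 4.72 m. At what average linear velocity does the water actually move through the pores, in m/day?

2.38

Convert K: 0.138 cm/s × 864 = 119.2 m/day.
Hydraulic gradient i = Δh / L = 4.72 / 740 = 0.006378.
Darcy flux q = K · i = 119.2 × 0.006378 = 0.7605 m/day.
Seepage velocity v = q / n_e = 0.7605 / 0.32 = 2.377 m/day.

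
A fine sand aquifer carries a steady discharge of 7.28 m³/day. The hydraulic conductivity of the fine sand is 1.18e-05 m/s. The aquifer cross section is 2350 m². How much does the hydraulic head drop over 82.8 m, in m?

Convert K: 1.18e-05 m/s × 86400 = 1.020 m/day.
From Q = K·A·i, i = Q / (K·A) = 7.28 / (1.020 × 2350) = 0.003039.
Head loss Δh = i · L = 0.003039 × 82.8 = 0.2516 m.

0.252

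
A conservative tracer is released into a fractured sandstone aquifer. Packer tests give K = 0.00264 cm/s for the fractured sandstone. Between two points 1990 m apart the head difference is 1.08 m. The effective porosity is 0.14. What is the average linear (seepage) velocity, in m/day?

0.00884

Convert K: 0.00264 cm/s × 864 = 2.281 m/day.
Hydraulic gradient i = Δh / L = 1.08 / 1990 = 0.0005427.
Darcy flux q = K · i = 2.281 × 0.0005427 = 0.001238 m/day.
Seepage velocity v = q / n_e = 0.001238 / 0.14 = 0.008842 m/day.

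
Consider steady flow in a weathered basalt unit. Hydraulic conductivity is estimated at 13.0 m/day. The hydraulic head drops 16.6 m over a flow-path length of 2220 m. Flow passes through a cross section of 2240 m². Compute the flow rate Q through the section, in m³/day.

218

Hydraulic gradient i = Δh / L = 16.6 / 2220 = 0.007477.
Darcy's law: Q = K · A · i = 13.00 × 2240 × 0.007477 = 217.7 m³/day.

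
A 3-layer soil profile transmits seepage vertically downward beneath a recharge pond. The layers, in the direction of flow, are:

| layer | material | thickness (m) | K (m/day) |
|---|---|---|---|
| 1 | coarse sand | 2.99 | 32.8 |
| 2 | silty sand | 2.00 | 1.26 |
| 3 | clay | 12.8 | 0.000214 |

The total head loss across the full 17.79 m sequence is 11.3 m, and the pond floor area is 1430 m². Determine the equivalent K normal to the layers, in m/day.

0.000297

Flow is perpendicular to layering, so the layers act in series and the equivalent K is the thickness-weighted harmonic mean.
Total thickness L = 2.99 + 2.00 + 12.8 = 17.79 m.
Σ(b_i/K_i) = 2.99/32.8 + 2.00/1.26 + 12.8/0.000214 = 59815 d.
K_eq = L / Σ(b_i/K_i) = 17.79 / 59815 = 0.0002974 m/day.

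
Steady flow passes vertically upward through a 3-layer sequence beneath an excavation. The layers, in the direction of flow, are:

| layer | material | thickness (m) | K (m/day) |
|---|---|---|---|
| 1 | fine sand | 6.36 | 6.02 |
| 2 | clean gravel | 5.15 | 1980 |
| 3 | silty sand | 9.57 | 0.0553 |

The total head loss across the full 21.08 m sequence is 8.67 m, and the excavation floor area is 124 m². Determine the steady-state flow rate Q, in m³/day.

6.17

Flow is perpendicular to layering, so the layers act in series and the equivalent K is the thickness-weighted harmonic mean.
Total thickness L = 6.36 + 5.15 + 9.57 = 21.08 m.
Σ(b_i/K_i) = 6.36/6.02 + 5.15/1980 + 9.57/0.0553 = 174.1 d.
K_eq = L / Σ(b_i/K_i) = 21.08 / 174.1 = 0.1211 m/day.
Q = K_eq · A · (Δh/L) = 0.1211 × 124 × (8.67/21.08) = 6.175 m³/day.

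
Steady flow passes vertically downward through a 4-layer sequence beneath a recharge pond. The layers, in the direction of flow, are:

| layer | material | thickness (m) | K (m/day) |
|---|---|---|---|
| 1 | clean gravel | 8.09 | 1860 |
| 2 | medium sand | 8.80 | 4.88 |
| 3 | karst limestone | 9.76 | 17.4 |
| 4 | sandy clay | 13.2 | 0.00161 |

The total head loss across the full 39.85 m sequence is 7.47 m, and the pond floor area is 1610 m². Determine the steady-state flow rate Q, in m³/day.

1.47

Flow is perpendicular to layering, so the layers act in series and the equivalent K is the thickness-weighted harmonic mean.
Total thickness L = 8.09 + 8.80 + 9.76 + 13.2 = 39.85 m.
Σ(b_i/K_i) = 8.09/1860 + 8.80/4.88 + 9.76/17.4 + 13.2/0.00161 = 8201 d.
K_eq = L / Σ(b_i/K_i) = 39.85 / 8201 = 0.004859 m/day.
Q = K_eq · A · (Δh/L) = 0.004859 × 1610 × (7.47/39.85) = 1.466 m³/day.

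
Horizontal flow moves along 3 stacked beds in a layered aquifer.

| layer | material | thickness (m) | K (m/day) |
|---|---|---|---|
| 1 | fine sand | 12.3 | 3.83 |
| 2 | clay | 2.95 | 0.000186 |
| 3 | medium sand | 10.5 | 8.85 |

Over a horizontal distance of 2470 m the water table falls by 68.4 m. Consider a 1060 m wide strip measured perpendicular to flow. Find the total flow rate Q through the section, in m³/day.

4110

Flow is parallel to layering, so each bed carries its own Darcy discharge and the transmissivities add.
Σ(K_i·b_i) = 3.83×12.3 + 0.000186×2.95 + 8.85×10.5 = 140.0 m²/day.
Hydraulic gradient i = Δh / L = 68.4 / 2470 = 0.02769.
Q = Σ(K_i·b_i) · W · i = 140.0 × 1060 × 0.02769 = 4111 m³/day.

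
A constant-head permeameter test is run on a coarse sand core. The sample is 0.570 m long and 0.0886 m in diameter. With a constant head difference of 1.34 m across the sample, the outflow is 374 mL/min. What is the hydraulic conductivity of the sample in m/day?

Cross-sectional area A = π·(d/2)² = π × (0.0886/2)² = 0.006165 m².
Convert discharge: 374 mL/min = 6.233e-06 m³/s.
Darcy's law rearranged: K = Q·L / (A·Δh) = 6.233e-06 × 0.570 / (0.006165 × 1.34) = 0.0004301 m/s = 37.16 m/day.

37.2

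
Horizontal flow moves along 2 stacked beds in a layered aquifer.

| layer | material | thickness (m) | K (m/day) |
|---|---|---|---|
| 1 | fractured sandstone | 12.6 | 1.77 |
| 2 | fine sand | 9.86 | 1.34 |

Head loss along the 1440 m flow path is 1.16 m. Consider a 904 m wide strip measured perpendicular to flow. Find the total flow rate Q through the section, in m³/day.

Flow is parallel to layering, so each bed carries its own Darcy discharge and the transmissivities add.
Σ(K_i·b_i) = 1.77×12.6 + 1.34×9.86 = 35.51 m²/day.
Hydraulic gradient i = Δh / L = 1.16 / 1440 = 0.0008056.
Q = Σ(K_i·b_i) · W · i = 35.51 × 904 × 0.0008056 = 25.86 m³/day.

25.9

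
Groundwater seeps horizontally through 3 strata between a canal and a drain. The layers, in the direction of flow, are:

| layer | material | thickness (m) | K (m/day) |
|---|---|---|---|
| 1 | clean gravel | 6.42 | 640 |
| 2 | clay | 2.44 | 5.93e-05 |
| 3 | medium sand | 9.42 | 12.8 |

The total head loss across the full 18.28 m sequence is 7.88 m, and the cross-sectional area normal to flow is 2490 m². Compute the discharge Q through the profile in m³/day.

0.477

Flow is perpendicular to layering, so the layers act in series and the equivalent K is the thickness-weighted harmonic mean.
Total thickness L = 6.42 + 2.44 + 9.42 = 18.28 m.
Σ(b_i/K_i) = 6.42/640 + 2.44/5.93e-05 + 9.42/12.8 = 41147 d.
K_eq = L / Σ(b_i/K_i) = 18.28 / 41147 = 0.0004443 m/day.
Q = K_eq · A · (Δh/L) = 0.0004443 × 2490 × (7.88/18.28) = 0.4769 m³/day.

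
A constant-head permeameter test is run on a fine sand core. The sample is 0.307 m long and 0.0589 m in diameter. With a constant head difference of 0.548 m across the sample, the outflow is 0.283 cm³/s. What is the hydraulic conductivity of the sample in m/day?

Cross-sectional area A = π·(d/2)² = π × (0.0589/2)² = 0.002725 m².
Convert discharge: 0.283 cm³/s = 2.830e-07 m³/s.
Darcy's law rearranged: K = Q·L / (A·Δh) = 2.830e-07 × 0.307 / (0.002725 × 0.548) = 5.819e-05 m/s = 5.027 m/day.

5.03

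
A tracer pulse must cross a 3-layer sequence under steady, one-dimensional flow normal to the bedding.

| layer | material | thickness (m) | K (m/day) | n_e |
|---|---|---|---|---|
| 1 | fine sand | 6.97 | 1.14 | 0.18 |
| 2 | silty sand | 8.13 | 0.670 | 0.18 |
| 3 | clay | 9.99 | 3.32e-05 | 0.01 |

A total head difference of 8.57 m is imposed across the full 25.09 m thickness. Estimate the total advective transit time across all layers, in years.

With flow normal to the layers, continuity requires the same specific discharge q through every layer.
Σ(b_i/K_i) = 6.97/1.14 + 8.13/0.670 + 9.99/3.32e-05 = 3.009e+05 d.
q = Δh / Σ(b_i/K_i) = 8.57 / 3.009e+05 = 2.848e-05 m/day.
In each layer the seepage velocity is v_i = q/n_i, so the layer transit time is t_i = b_i·n_i / q:
  layer 1 (fine sand): t_1 = 6.97 × 0.18 / 2.848e-05 = 44053 d
  layer 2 (silty sand): t_2 = 8.13 × 0.18 / 2.848e-05 = 51385 d
  layer 3 (clay): t_3 = 9.99 × 0.01 / 2.848e-05 = 3508 d
Total t = Σ t_i = 98946 days = 270.9 years.

271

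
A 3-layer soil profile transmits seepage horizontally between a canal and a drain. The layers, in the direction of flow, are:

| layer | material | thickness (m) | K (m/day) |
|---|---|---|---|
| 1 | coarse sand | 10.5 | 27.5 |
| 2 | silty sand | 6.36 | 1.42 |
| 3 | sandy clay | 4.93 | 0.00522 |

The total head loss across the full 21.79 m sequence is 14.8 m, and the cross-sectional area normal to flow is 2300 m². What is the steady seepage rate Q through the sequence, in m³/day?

Flow is perpendicular to layering, so the layers act in series and the equivalent K is the thickness-weighted harmonic mean.
Total thickness L = 10.5 + 6.36 + 4.93 = 21.79 m.
Σ(b_i/K_i) = 10.5/27.5 + 6.36/1.42 + 4.93/0.00522 = 949.3 d.
K_eq = L / Σ(b_i/K_i) = 21.79 / 949.3 = 0.02295 m/day.
Q = K_eq · A · (Δh/L) = 0.02295 × 2300 × (14.8/21.79) = 35.86 m³/day.

35.9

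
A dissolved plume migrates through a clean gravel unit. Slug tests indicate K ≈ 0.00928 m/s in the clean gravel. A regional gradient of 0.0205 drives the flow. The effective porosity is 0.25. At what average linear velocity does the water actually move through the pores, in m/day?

65.7

Convert K: 0.00928 m/s × 86400 = 801.8 m/day.
Hydraulic gradient i = 0.0205.
Darcy flux q = K · i = 801.8 × 0.02050 = 16.44 m/day.
Seepage velocity v = q / n_e = 16.44 / 0.25 = 65.75 m/day.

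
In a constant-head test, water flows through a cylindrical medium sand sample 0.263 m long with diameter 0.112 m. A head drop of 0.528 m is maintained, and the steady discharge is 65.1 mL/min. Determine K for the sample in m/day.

4.74

Cross-sectional area A = π·(d/2)² = π × (0.112/2)² = 0.009852 m².
Convert discharge: 65.1 mL/min = 1.085e-06 m³/s.
Darcy's law rearranged: K = Q·L / (A·Δh) = 1.085e-06 × 0.263 / (0.009852 × 0.528) = 5.486e-05 m/s = 4.740 m/day.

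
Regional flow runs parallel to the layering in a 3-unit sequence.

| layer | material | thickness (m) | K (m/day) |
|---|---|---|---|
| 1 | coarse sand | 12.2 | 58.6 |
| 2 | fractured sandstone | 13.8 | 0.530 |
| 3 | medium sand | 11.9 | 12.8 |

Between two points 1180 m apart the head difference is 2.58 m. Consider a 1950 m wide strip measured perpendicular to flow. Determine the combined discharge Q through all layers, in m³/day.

Flow is parallel to layering, so each bed carries its own Darcy discharge and the transmissivities add.
Σ(K_i·b_i) = 58.6×12.2 + 0.530×13.8 + 12.8×11.9 = 874.6 m²/day.
Hydraulic gradient i = Δh / L = 2.58 / 1180 = 0.002186.
Q = Σ(K_i·b_i) · W · i = 874.6 × 1950 × 0.002186 = 3729 m³/day.

3730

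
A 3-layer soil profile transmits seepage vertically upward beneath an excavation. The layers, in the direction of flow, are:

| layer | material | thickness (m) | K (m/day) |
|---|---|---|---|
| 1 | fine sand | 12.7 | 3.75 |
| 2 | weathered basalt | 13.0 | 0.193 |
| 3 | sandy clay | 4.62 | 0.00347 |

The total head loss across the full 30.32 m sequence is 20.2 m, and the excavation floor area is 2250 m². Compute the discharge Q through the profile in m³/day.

32.4

Flow is perpendicular to layering, so the layers act in series and the equivalent K is the thickness-weighted harmonic mean.
Total thickness L = 12.7 + 13.0 + 4.62 = 30.32 m.
Σ(b_i/K_i) = 12.7/3.75 + 13.0/0.193 + 4.62/0.00347 = 1402 d.
K_eq = L / Σ(b_i/K_i) = 30.32 / 1402 = 0.02162 m/day.
Q = K_eq · A · (Δh/L) = 0.02162 × 2250 × (20.2/30.32) = 32.41 m³/day.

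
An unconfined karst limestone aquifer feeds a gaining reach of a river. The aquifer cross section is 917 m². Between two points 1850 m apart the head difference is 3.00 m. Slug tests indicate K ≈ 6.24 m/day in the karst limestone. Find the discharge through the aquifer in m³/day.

9.28

Hydraulic gradient i = Δh / L = 3.00 / 1850 = 0.001622.
Darcy's law: Q = K · A · i = 6.240 × 917.0 × 0.001622 = 9.279 m³/day.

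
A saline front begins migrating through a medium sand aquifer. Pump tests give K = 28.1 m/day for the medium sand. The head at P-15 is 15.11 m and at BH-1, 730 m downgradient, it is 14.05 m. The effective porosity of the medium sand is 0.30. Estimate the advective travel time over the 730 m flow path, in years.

Hydraulic gradient i = (15.11 − 14.05) / 730 = 1.06 / 730 = 0.001452.
Darcy flux q = K · i = 28.10 × 0.001452 = 0.04080 m/day.
Seepage velocity v = q / n_e = 0.04080 / 0.30 = 0.1360 m/day.
Travel time t = L / v = 730 / 0.1360 = 5367 days = 14.69 years.

14.7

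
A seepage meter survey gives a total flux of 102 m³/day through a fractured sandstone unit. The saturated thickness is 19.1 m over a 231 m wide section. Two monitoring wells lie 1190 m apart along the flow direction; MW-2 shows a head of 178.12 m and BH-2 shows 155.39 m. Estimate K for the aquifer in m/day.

1.21

Cross-sectional area A = 231 × 19.1 = 4412 m².
Hydraulic gradient i = (178.12 − 155.39) / 1190 = 22.73 / 1190 = 0.01910.
From Q = K·A·i, K = Q / (A·i) = 102 / (4412 × 0.01910) = 1.210 m/day.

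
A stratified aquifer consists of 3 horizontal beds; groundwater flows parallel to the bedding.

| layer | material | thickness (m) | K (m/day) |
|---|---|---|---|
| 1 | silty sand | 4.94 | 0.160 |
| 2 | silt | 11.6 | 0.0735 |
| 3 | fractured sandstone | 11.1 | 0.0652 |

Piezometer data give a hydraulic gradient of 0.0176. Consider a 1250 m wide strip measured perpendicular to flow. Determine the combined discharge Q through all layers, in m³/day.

Flow is parallel to layering, so each bed carries its own Darcy discharge and the transmissivities add.
Σ(K_i·b_i) = 0.160×4.94 + 0.0735×11.6 + 0.0652×11.1 = 2.367 m²/day.
Hydraulic gradient i = 0.0176.
Q = Σ(K_i·b_i) · W · i = 2.367 × 1250 × 0.01760 = 52.07 m³/day.

52.1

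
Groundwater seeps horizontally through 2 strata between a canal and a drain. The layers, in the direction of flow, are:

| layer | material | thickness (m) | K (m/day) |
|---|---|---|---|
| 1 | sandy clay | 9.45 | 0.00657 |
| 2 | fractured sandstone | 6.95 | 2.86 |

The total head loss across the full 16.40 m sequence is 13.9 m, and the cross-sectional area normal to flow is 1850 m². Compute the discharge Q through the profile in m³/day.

17.8

Flow is perpendicular to layering, so the layers act in series and the equivalent K is the thickness-weighted harmonic mean.
Total thickness L = 9.45 + 6.95 = 16.40 m.
Σ(b_i/K_i) = 9.45/0.00657 + 6.95/2.86 = 1441 d.
K_eq = L / Σ(b_i/K_i) = 16.40 / 1441 = 0.01138 m/day.
Q = K_eq · A · (Δh/L) = 0.01138 × 1850 × (13.9/16.40) = 17.85 m³/day.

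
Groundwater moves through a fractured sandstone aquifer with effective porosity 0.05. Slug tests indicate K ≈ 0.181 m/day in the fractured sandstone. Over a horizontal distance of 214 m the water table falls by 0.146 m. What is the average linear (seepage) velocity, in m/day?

Hydraulic gradient i = Δh / L = 0.146 / 214 = 0.0006822.
Darcy flux q = K · i = 0.1810 × 0.0006822 = 0.0001235 m/day.
Seepage velocity v = q / n_e = 0.0001235 / 0.05 = 0.002470 m/day.

0.00247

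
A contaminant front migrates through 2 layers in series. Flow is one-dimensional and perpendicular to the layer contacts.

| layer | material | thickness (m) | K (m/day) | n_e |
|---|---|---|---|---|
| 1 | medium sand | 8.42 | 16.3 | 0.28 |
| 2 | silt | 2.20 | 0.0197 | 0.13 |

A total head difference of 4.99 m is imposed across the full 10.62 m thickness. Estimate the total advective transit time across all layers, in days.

59.4

With flow normal to the layers, continuity requires the same specific discharge q through every layer.
Σ(b_i/K_i) = 8.42/16.3 + 2.20/0.0197 = 112.2 d.
q = Δh / Σ(b_i/K_i) = 4.99 / 112.2 = 0.04448 m/day.
In each layer the seepage velocity is v_i = q/n_i, so the layer transit time is t_i = b_i·n_i / q:
  layer 1 (medium sand): t_1 = 8.42 × 0.28 / 0.04448 = 53.01 d
  layer 2 (silt): t_2 = 2.20 × 0.13 / 0.04448 = 6.430 d
Total t = Σ t_i = 59.44 days.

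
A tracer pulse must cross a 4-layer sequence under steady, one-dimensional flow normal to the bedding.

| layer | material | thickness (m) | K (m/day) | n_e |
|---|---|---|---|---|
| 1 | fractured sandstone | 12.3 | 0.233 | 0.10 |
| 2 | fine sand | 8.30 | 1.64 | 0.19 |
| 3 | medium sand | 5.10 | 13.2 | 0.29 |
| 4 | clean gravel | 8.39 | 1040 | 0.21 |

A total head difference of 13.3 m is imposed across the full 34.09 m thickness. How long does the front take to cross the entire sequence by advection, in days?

With flow normal to the layers, continuity requires the same specific discharge q through every layer.
Σ(b_i/K_i) = 12.3/0.233 + 8.30/1.64 + 5.10/13.2 + 8.39/1040 = 58.25 d.
q = Δh / Σ(b_i/K_i) = 13.3 / 58.25 = 0.2283 m/day.
In each layer the seepage velocity is v_i = q/n_i, so the layer transit time is t_i = b_i·n_i / q:
  layer 1 (fractured sandstone): t_1 = 12.3 × 0.10 / 0.2283 = 5.387 d
  layer 2 (fine sand): t_2 = 8.30 × 0.19 / 0.2283 = 6.906 d
  layer 3 (medium sand): t_3 = 5.10 × 0.29 / 0.2283 = 6.477 d
  layer 4 (clean gravel): t_4 = 8.39 × 0.21 / 0.2283 = 7.716 d
Total t = Σ t_i = 26.49 days.

26.5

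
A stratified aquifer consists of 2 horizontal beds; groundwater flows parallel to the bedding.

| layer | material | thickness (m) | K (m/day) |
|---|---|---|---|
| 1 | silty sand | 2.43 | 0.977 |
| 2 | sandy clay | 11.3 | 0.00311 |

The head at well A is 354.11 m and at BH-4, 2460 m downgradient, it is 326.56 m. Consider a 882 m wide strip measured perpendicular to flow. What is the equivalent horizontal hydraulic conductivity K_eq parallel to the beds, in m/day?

0.175

Flow is parallel to layering, so each bed carries its own Darcy discharge and the transmissivities add.
Σ(K_i·b_i) = 0.977×2.43 + 0.00311×11.3 = 2.409 m²/day.
Total thickness b = 13.73 m, so K_eq = Σ(K_i·b_i)/b = 0.1755 m/day.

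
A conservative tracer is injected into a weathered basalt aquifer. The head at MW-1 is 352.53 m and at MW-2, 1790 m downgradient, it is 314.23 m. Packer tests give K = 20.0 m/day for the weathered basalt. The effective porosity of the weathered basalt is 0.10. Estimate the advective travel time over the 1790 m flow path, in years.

1.15

Hydraulic gradient i = (352.53 − 314.23) / 1790 = 38.3 / 1790 = 0.02140.
Darcy flux q = K · i = 20.00 × 0.02140 = 0.4279 m/day.
Seepage velocity v = q / n_e = 0.4279 / 0.10 = 4.279 m/day.
Travel time t = L / v = 1790 / 4.279 = 418.3 days = 1.145 years.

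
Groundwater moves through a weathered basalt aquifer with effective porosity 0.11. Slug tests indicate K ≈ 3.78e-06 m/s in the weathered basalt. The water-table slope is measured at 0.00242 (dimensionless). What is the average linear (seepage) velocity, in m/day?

Convert K: 3.78e-06 m/s × 86400 = 0.3266 m/day.
Hydraulic gradient i = 0.00242.
Darcy flux q = K · i = 0.3266 × 0.002420 = 0.0007904 m/day.
Seepage velocity v = q / n_e = 0.0007904 / 0.11 = 0.007185 m/day.

0.00719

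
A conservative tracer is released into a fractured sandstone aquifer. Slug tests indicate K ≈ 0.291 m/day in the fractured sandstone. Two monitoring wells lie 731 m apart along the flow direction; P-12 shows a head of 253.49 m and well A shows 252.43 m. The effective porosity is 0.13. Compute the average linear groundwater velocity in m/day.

0.00325

Hydraulic gradient i = (253.49 − 252.43) / 731 = 1.06 / 731 = 0.001450.
Darcy flux q = K · i = 0.2910 × 0.001450 = 0.0004220 m/day.
Seepage velocity v = q / n_e = 0.0004220 / 0.13 = 0.003246 m/day.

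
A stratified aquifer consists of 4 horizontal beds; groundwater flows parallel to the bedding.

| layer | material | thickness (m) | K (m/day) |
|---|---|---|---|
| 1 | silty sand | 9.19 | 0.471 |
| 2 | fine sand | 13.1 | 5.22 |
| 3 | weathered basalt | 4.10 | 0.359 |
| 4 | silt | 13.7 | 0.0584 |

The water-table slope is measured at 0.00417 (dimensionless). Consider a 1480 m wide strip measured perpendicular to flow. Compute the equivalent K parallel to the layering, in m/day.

Flow is parallel to layering, so each bed carries its own Darcy discharge and the transmissivities add.
Σ(K_i·b_i) = 0.471×9.19 + 5.22×13.1 + 0.359×4.10 + 0.0584×13.7 = 74.98 m²/day.
Total thickness b = 40.09 m, so K_eq = Σ(K_i·b_i)/b = 1.870 m/day.

1.87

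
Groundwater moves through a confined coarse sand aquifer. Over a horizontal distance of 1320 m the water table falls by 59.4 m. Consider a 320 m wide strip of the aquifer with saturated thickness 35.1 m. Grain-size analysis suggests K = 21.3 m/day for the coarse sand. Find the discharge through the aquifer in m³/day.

10800

Cross-sectional area A = 320 × 35.1 = 11232 m².
Hydraulic gradient i = Δh / L = 59.4 / 1320 = 0.04500.
Darcy's law: Q = K · A · i = 21.30 × 11232 × 0.04500 = 10766 m³/day.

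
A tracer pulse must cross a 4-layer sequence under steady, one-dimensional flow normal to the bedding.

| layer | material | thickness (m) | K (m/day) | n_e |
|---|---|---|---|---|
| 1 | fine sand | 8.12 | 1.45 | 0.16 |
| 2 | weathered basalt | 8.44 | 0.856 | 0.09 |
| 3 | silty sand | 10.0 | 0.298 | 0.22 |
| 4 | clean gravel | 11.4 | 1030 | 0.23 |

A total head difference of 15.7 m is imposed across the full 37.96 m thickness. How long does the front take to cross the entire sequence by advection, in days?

With flow normal to the layers, continuity requires the same specific discharge q through every layer.
Σ(b_i/K_i) = 8.12/1.45 + 8.44/0.856 + 10.0/0.298 + 11.4/1030 = 49.03 d.
q = Δh / Σ(b_i/K_i) = 15.7 / 49.03 = 0.3202 m/day.
In each layer the seepage velocity is v_i = q/n_i, so the layer transit time is t_i = b_i·n_i / q:
  layer 1 (fine sand): t_1 = 8.12 × 0.16 / 0.3202 = 4.057 d
  layer 2 (weathered basalt): t_2 = 8.44 × 0.09 / 0.3202 = 2.372 d
  layer 3 (silty sand): t_3 = 10.0 × 0.22 / 0.3202 = 6.870 d
  layer 4 (clean gravel): t_4 = 11.4 × 0.23 / 0.3202 = 8.188 d
Total t = Σ t_i = 21.49 days.

21.5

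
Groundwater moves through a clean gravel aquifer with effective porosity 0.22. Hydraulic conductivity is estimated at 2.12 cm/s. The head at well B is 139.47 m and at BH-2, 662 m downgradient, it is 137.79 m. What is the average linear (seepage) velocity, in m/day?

21.1

Convert K: 2.12 cm/s × 864 = 1832 m/day.
Hydraulic gradient i = (139.47 − 137.79) / 662 = 1.68 / 662 = 0.002538.
Darcy flux q = K · i = 1832 × 0.002538 = 4.648 m/day.
Seepage velocity v = q / n_e = 4.648 / 0.22 = 21.13 m/day.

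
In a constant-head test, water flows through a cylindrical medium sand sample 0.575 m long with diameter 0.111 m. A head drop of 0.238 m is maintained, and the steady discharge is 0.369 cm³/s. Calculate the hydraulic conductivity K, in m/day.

7.96

Cross-sectional area A = π·(d/2)² = π × (0.111/2)² = 0.009677 m².
Convert discharge: 0.369 cm³/s = 3.690e-07 m³/s.
Darcy's law rearranged: K = Q·L / (A·Δh) = 3.690e-07 × 0.575 / (0.009677 × 0.238) = 9.213e-05 m/s = 7.960 m/day.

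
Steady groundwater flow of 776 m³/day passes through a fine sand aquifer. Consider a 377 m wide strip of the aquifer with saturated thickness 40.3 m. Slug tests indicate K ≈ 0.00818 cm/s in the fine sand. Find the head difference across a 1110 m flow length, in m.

8.02

Convert K: 0.00818 cm/s × 864 = 7.068 m/day.
Cross-sectional area A = 377 × 40.3 = 15193 m².
From Q = K·A·i, i = Q / (K·A) = 776 / (7.068 × 15193) = 0.007227.
Head loss Δh = i · L = 0.007227 × 1110 = 8.022 m.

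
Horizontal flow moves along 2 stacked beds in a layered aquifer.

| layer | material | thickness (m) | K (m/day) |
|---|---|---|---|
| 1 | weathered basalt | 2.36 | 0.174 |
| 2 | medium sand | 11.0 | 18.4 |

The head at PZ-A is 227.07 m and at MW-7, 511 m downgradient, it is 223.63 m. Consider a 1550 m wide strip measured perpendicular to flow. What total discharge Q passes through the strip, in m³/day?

Flow is parallel to layering, so each bed carries its own Darcy discharge and the transmissivities add.
Σ(K_i·b_i) = 0.174×2.36 + 18.4×11.0 = 202.8 m²/day.
Hydraulic gradient i = (227.07 − 223.63) / 511 = 3.44 / 511 = 0.006732.
Q = Σ(K_i·b_i) · W · i = 202.8 × 1550 × 0.006732 = 2116 m³/day.

2120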